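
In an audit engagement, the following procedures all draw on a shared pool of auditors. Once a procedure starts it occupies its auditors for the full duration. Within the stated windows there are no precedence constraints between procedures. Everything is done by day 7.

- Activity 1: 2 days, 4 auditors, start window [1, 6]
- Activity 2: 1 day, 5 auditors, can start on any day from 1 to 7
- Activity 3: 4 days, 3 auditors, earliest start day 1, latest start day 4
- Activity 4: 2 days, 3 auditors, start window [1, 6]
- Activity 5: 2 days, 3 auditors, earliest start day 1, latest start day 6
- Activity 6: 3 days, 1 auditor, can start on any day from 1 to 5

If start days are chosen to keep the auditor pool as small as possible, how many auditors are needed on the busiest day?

Early-start (Activity 1@1, Activity 2@1, Activity 3@1, Activity 4@1, Activity 5@1, Activity 6@1) gives peak 19: d1:19  d2:14  d3:4  d4:3  d5:0  d6:0  d7:0.
Shift Activity 2→3, Activity 3→4, Activity 4→4, Activity 5→6.
Schedule Activity 1@1, Activity 2@3, Activity 3@4, Activity 4@4, Activity 5@6, Activity 6@1: d1:5  d2:5  d3:6  d4:6  d5:6  d6:6  d7:6 — peak 6.
Total auditor-days = 40 over 7 days ⇒ peak ≥ ⌈40/7⌉ = 6, so 6 is optimal.

6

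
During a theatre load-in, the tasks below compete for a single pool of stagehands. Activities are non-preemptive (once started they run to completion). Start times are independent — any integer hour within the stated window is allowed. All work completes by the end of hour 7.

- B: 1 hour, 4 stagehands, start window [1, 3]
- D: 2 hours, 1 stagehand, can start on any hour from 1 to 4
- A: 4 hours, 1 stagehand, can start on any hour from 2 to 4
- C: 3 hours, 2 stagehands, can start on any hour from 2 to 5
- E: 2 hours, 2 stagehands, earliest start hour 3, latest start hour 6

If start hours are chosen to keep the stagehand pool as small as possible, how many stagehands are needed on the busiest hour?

Early-start (B@1, D@1, A@2, C@2, E@3) gives peak 5: h1:5  h2:4  h3:5  h4:5  h5:1  h6:0  h7:0.
Shift D→2, E→5.
Schedule B@1, D@2, A@2, C@2, E@5: h1:4  h2:4  h3:4  h4:3  h5:3  h6:2  h7:0 — peak 4.

4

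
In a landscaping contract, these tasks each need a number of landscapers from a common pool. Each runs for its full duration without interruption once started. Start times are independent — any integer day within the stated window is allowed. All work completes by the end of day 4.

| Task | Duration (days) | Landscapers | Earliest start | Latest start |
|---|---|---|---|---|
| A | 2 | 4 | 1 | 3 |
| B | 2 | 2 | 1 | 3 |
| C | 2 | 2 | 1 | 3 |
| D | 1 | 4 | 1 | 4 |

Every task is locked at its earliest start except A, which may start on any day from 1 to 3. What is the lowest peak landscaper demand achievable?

8

A@1: d1:12  d2:8  d3:0  d4:0 → peak 12
A@2: d1:8  d2:8  d3:4  d4:0 → peak 8
A@3: d1:8  d2:4  d3:4  d4:4 → peak 8
Best is A@2, peak 8.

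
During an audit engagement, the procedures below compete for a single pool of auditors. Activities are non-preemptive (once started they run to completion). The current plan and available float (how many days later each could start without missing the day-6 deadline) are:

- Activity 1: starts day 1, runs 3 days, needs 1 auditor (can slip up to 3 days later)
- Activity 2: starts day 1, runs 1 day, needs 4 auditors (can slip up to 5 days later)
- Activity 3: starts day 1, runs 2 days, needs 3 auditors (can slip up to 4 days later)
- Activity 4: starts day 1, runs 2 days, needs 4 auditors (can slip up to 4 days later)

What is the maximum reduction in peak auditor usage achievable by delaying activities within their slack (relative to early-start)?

Early-start peak: d1:12  d2:8  d3:1  d4:0  d5:0  d6:0 ⇒ 12.
Leveled (Activity 1@1, Activity 2@4, Activity 3@1, Activity 4@5): d1:4  d2:4  d3:1  d4:4  d5:4  d6:4 ⇒ 4.
Reduction 12 − 4 = 8.

8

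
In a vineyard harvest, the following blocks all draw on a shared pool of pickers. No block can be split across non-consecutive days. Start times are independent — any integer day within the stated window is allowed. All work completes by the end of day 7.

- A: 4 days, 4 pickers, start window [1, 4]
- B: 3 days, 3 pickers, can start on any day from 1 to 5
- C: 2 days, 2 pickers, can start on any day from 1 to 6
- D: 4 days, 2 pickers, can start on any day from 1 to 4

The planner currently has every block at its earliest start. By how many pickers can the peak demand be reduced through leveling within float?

Early-start peak: d1:11  d2:11  d3:9  d4:6  d5:0  d6:0  d7:0 ⇒ 11.
Leveled (A@1, B@5, C@1, D@3): d1:6  d2:6  d3:6  d4:6  d5:5  d6:5  d7:3 ⇒ 6.
Reduction 11 − 6 = 5.

5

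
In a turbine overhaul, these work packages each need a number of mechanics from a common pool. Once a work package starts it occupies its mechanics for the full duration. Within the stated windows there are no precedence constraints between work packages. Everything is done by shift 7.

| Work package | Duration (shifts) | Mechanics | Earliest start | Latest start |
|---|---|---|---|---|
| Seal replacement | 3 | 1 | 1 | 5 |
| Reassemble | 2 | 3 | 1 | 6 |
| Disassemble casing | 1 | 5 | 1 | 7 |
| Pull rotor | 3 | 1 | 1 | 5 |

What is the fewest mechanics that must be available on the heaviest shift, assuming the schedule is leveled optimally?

5

Early-start (Seal replacement@1, Reassemble@1, Disassemble casing@1, Pull rotor@1) gives peak 10: s1:10  s2:5  s3:2  s4:0  s5:0  s6:0  s7:0.
Shift Disassemble casing→4.
Schedule Seal replacement@1, Reassemble@1, Disassemble casing@4, Pull rotor@1: s1:5  s2:5  s3:2  s4:5  s5:0  s6:0  s7:0 — peak 5.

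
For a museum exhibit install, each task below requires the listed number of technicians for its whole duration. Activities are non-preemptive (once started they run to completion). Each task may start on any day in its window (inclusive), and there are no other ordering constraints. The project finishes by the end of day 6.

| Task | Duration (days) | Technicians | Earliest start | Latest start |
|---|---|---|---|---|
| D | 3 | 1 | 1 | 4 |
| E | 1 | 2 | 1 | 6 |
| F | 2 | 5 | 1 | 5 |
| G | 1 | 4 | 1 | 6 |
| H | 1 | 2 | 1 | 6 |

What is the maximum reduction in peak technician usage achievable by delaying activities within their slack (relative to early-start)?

9

Early-start peak: d1:14  d2:6  d3:1  d4:0  d5:0  d6:0 ⇒ 14.
Leveled (D@1, E@1, F@4, G@2, H@1): d1:5  d2:5  d3:1  d4:5  d5:5  d6:0 ⇒ 5.
Reduction 14 − 5 = 9.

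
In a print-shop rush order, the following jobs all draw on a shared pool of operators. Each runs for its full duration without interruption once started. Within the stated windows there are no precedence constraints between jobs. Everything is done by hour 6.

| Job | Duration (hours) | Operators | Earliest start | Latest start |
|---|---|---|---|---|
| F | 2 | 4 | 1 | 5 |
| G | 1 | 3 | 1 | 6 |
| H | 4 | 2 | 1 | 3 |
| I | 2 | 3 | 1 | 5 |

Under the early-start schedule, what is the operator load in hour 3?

At early start, hour 3 has: H.
Demand: 2 = 2.

2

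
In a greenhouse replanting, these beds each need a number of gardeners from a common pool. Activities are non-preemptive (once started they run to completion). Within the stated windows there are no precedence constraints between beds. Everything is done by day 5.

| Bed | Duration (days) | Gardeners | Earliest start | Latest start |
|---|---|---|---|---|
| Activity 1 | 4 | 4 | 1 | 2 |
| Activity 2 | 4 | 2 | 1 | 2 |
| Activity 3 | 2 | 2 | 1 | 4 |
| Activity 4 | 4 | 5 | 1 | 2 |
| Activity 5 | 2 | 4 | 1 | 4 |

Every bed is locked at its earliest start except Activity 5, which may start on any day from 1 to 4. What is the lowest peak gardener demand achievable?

15

Activity 5@1: d1:17  d2:17  d3:11  d4:11  d5:0 → peak 17
Activity 5@2: d1:13  d2:17  d3:15  d4:11  d5:0 → peak 17
Activity 5@3: d1:13  d2:13  d3:15  d4:15  d5:0 → peak 15
Activity 5@4: d1:13  d2:13  d3:11  d4:15  d5:4 → peak 15
Best is Activity 5@3, peak 15.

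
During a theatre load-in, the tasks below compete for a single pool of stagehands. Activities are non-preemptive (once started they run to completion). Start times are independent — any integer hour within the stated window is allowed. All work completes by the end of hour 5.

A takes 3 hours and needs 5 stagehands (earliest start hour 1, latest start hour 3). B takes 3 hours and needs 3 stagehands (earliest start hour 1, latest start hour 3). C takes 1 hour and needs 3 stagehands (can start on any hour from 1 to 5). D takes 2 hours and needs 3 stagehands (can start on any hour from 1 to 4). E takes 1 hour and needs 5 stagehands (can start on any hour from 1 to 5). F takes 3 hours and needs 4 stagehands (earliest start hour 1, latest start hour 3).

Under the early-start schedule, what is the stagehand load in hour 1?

At early start, hour 1 has: A, B, C, D, E, F.
Demand: 5 + 3 + 3 + 3 + 5 + 4 = 23.

23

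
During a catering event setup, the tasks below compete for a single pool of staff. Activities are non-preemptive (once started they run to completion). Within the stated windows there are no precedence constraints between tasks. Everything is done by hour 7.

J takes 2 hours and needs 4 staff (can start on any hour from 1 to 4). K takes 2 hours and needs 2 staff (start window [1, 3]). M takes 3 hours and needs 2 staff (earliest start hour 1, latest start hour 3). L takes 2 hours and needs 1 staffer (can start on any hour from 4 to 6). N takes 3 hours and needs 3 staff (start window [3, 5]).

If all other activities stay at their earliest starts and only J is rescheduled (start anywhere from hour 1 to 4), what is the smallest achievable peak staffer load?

8

J@1: h1:8  h2:8  h3:5  h4:4  h5:4  h6:0  h7:0 → peak 8
J@2: h1:4  h2:8  h3:9  h4:4  h5:4  h6:0  h7:0 → peak 9
J@3: h1:4  h2:4  h3:9  h4:8  h5:4  h6:0  h7:0 → peak 9
J@4: h1:4  h2:4  h3:5  h4:8  h5:8  h6:0  h7:0 → peak 8
Best is J@1, peak 8.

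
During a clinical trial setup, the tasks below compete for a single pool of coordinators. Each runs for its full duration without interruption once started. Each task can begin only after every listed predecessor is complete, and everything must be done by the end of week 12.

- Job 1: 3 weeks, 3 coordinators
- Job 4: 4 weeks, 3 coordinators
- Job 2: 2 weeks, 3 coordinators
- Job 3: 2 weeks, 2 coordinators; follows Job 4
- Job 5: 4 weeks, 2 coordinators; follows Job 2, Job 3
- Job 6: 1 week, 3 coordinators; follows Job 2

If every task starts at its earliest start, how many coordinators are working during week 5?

At early start, week 5 has: Job 3.
Demand: 2 = 2.

2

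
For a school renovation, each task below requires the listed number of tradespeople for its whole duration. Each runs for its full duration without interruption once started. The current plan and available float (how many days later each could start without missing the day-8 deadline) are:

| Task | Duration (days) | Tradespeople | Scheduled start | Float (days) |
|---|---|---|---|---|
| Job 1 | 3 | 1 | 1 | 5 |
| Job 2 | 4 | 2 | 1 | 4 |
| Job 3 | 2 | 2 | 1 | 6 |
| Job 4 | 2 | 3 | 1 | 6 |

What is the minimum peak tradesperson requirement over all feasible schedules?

3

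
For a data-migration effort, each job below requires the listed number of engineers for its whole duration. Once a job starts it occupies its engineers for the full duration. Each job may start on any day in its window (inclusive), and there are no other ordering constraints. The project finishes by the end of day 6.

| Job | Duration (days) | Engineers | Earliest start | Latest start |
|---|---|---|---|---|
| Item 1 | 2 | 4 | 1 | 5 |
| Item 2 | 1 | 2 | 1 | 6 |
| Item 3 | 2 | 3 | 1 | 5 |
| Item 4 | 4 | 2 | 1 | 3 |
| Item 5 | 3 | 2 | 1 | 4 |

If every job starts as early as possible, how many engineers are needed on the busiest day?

Early-start schedule: Item 1@1, Item 2@1, Item 3@1, Item 4@1, Item 5@1.
Load per day: day 1: 13, day 2: 11, day 3: 4, day 4: 2, day 5: 0, day 6: 0.
Peak is 13.

13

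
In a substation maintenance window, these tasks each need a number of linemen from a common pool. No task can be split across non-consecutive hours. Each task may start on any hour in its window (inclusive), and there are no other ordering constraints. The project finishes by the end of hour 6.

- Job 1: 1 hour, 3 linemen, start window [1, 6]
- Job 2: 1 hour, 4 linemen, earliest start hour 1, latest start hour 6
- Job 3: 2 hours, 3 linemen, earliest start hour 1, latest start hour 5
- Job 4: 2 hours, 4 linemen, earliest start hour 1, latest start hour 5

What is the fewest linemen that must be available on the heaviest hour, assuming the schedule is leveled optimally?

Early-start (Job 1@1, Job 2@1, Job 3@1, Job 4@1) gives peak 14: h1:14  h2:7  h3:0  h4:0  h5:0  h6:0.
Shift Job 2→2, Job 3→3, Job 4→5.
Schedule Job 1@1, Job 2@2, Job 3@3, Job 4@5: h1:3  h2:4  h3:3  h4:3  h5:4  h6:4 — peak 4.
Total lineman-hours = 21 over 6 hours ⇒ peak ≥ ⌈21/6⌉ = 4, so 4 is optimal.

4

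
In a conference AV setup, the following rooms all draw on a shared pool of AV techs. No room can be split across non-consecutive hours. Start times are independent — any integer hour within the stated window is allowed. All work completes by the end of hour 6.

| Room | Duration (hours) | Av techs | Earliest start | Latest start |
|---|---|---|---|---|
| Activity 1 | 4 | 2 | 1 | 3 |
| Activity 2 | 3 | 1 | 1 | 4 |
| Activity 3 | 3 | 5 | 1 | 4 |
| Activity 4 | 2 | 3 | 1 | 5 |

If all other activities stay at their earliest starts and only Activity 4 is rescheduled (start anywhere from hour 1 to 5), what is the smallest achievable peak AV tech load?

8

Activity 4@1: h1:11  h2:11  h3:8  h4:2  h5:0  h6:0 → peak 11
Activity 4@2: h1:8  h2:11  h3:11  h4:2  h5:0  h6:0 → peak 11
Activity 4@3: h1:8  h2:8  h3:11  h4:5  h5:0  h6:0 → peak 11
Activity 4@4: h1:8  h2:8  h3:8  h4:5  h5:3  h6:0 → peak 8
Activity 4@5: h1:8  h2:8  h3:8  h4:2  h5:3  h6:3 → peak 8
Best is Activity 4@4, peak 8.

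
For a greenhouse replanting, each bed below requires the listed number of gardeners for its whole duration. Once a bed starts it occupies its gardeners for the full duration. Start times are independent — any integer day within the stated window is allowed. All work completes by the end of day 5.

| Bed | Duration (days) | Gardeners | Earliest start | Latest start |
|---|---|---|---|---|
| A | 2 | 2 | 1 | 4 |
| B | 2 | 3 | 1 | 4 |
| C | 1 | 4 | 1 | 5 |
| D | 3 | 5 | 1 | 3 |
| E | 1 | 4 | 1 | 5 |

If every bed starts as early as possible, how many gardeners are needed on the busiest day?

18

Early-start schedule: A@1, B@1, C@1, D@1, E@1.
Load per day: day 1: 18, day 2: 10, day 3: 5, day 4: 0, day 5: 0.
Peak is 18.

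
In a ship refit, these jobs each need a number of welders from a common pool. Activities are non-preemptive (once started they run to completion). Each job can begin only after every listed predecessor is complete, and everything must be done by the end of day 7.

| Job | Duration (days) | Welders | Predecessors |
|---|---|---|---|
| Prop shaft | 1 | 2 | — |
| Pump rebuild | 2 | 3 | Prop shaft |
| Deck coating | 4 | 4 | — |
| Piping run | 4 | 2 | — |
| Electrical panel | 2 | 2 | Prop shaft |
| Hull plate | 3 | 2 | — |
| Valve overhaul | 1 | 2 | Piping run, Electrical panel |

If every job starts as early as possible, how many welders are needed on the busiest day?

13

Early-start schedule: Prop shaft@1, Pump rebuild@2, Deck coating@1, Piping run@1, Electrical panel@2, Hull plate@1, Valve overhaul@5.
Load per day: day 1: 10, day 2: 13, day 3: 13, day 4: 6, day 5: 2, day 6: 0, day 7: 0.
Peak is 13.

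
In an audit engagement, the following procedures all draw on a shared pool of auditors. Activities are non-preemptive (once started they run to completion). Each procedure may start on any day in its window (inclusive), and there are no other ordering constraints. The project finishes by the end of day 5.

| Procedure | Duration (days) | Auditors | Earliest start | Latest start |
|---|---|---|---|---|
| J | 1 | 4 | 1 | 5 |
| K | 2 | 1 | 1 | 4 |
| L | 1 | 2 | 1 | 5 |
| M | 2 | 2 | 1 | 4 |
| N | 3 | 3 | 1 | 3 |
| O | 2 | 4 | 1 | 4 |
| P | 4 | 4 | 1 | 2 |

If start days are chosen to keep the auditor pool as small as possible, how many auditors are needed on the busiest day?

9

Early-start (J@1, K@1, L@1, M@1, N@1, O@1, P@1) gives peak 20: d1:20  d2:14  d3:7  d4:4  d5:0.
Shift L→3, M→4, N→3, P→2.
Schedule J@1, K@1, L@3, M@4, N@3, O@1, P@2: d1:9  d2:9  d3:9  d4:9  d5:9 — peak 9.
Total auditor-days = 45 over 5 days ⇒ peak ≥ ⌈45/5⌉ = 9, so 9 is optimal.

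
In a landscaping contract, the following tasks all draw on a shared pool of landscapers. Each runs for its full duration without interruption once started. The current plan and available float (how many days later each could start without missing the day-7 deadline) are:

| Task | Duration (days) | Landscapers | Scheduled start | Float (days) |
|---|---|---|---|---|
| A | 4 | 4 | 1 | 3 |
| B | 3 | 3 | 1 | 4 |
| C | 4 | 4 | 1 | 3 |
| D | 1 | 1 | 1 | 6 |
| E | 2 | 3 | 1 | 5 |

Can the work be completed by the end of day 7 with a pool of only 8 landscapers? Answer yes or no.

yes

Schedule A@1, B@1, C@4, D@1, E@5: d1:8  d2:7  d3:7  d4:8  d5:7  d6:7  d7:4 — peak 8 ≤ 8.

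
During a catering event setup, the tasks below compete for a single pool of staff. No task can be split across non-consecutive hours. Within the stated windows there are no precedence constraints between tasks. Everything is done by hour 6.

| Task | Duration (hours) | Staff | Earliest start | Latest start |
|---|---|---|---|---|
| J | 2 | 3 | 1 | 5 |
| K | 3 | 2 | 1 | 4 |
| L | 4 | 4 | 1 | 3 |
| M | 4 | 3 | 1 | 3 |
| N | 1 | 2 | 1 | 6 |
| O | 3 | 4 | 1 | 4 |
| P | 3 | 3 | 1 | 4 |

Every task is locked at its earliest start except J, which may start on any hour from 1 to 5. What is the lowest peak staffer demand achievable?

18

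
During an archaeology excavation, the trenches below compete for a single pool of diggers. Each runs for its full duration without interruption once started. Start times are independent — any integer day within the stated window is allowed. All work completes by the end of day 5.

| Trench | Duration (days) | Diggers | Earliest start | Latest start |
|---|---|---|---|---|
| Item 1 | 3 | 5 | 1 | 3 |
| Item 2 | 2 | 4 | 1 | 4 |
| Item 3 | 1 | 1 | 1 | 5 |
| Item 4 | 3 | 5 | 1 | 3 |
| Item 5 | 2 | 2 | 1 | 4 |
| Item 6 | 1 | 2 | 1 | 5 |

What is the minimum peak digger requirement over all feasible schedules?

10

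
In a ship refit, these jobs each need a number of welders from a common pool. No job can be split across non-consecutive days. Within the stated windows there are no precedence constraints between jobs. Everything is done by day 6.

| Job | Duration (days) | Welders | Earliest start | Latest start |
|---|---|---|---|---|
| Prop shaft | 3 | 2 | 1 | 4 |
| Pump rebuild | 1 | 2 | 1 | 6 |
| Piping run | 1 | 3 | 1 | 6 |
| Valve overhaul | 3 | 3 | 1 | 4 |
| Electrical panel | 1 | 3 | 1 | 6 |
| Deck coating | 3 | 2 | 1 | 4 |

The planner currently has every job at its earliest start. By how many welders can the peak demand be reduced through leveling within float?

Early-start peak: d1:15  d2:7  d3:7  d4:0  d5:0  d6:0 ⇒ 15.
Leveled (Prop shaft@1, Pump rebuild@1, Piping run@2, Valve overhaul@3, Electrical panel@6, Deck coating@4): d1:4  d2:5  d3:5  d4:5  d5:5  d6:5 ⇒ 5.
Reduction 15 − 5 = 10.

10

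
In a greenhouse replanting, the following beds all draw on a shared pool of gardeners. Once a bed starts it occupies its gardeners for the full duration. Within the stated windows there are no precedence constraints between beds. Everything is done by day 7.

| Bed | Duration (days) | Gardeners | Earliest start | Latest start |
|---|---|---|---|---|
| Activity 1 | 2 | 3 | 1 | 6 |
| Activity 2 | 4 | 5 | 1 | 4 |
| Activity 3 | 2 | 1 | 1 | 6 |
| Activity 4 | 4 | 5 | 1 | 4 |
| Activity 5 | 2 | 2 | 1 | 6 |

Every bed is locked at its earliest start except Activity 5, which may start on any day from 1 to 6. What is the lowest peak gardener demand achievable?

14

Activity 5@1: d1:16  d2:16  d3:10  d4:10  d5:0  d6:0  d7:0 → peak 16
Activity 5@2: d1:14  d2:16  d3:12  d4:10  d5:0  d6:0  d7:0 → peak 16
Activity 5@3: d1:14  d2:14  d3:12  d4:12  d5:0  d6:0  d7:0 → peak 14
Activity 5@4: d1:14  d2:14  d3:10  d4:12  d5:2  d6:0  d7:0 → peak 14
Activity 5@5: d1:14  d2:14  d3:10  d4:10  d5:2  d6:2  d7:0 → peak 14
Activity 5@6: d1:14  d2:14  d3:10  d4:10  d5:0  d6:2  d7:2 → peak 14
Best is Activity 5@3, peak 14.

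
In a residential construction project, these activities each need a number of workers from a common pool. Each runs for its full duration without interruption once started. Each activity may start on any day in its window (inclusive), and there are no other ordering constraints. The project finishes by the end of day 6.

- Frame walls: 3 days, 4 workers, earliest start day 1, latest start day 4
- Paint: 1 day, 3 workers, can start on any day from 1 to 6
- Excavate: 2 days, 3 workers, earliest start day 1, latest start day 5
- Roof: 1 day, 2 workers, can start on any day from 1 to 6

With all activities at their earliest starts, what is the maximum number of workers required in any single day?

Early-start schedule: Frame walls@1, Paint@1, Excavate@1, Roof@1.
Load per day: day 1: 12, day 2: 7, day 3: 4, day 4: 0, day 5: 0, day 6: 0.
Peak is 12.

12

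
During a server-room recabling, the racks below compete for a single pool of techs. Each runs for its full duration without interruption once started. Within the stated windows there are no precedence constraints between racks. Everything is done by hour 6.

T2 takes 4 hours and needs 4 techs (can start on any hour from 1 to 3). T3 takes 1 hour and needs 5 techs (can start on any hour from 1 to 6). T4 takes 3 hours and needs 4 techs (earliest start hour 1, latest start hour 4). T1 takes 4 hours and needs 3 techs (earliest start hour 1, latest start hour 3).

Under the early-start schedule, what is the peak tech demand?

16

Early-start schedule: T2@1, T3@1, T4@1, T1@1.
Load per hour: hour 1: 16, hour 2: 11, hour 3: 11, hour 4: 7, hour 5: 0, hour 6: 0.
Peak is 16.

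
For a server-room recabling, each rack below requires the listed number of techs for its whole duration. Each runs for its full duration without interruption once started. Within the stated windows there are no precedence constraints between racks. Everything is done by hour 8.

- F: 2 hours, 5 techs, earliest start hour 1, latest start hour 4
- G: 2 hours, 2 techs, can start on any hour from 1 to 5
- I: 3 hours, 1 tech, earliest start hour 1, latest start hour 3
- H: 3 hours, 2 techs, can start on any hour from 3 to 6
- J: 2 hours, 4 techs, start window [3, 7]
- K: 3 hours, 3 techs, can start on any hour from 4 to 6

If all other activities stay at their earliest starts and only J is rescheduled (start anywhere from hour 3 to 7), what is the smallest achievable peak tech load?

8

J@3: h1:8  h2:8  h3:7  h4:9  h5:5  h6:3  h7:0  h8:0 → peak 9
J@4: h1:8  h2:8  h3:3  h4:9  h5:9  h6:3  h7:0  h8:0 → peak 9
J@5: h1:8  h2:8  h3:3  h4:5  h5:9  h6:7  h7:0  h8:0 → peak 9
J@6: h1:8  h2:8  h3:3  h4:5  h5:5  h6:7  h7:4  h8:0 → peak 8
J@7: h1:8  h2:8  h3:3  h4:5  h5:5  h6:3  h7:4  h8:4 → peak 8
Best is J@6, peak 8.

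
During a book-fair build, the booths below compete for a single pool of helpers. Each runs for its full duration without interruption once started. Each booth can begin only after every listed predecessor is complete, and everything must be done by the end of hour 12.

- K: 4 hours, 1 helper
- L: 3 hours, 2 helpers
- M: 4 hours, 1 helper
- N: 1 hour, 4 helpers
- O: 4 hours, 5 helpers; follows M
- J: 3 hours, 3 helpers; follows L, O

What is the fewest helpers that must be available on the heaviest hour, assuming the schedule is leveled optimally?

5

Early-start (K@1, L@1, M@1, N@1, O@5, J@9) gives peak 8: h1:8  h2:4  h3:4  h4:2  h5:5  h6:5  h7:5  h8:5  h9:3  h10:3  h11:3  h12:0.
Shift N→5, O→6, J→10.
Schedule K@1, L@1, M@1, N@5, O@6, J@10: h1:4  h2:4  h3:4  h4:2  h5:4  h6:5  h7:5  h8:5  h9:5  h10:3  h11:3  h12:3 — peak 5.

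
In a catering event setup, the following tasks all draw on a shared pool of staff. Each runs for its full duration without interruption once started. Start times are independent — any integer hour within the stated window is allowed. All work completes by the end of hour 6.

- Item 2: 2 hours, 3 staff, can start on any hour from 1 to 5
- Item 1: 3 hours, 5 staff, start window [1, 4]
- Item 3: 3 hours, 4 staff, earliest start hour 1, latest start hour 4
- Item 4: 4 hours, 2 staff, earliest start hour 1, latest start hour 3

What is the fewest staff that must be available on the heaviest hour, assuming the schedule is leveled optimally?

7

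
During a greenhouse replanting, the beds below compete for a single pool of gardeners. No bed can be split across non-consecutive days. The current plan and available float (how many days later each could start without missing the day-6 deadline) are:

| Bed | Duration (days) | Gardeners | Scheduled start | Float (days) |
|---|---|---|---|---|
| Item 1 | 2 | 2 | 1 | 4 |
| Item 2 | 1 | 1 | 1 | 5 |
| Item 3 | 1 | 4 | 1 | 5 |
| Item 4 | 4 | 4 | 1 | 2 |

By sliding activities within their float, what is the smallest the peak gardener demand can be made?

Early-start (Item 1@1, Item 2@1, Item 3@1, Item 4@1) gives peak 11: d1:11  d2:6  d3:4  d4:4  d5:0  d6:0.
Shift Item 3→2, Item 4→3.
Schedule Item 1@1, Item 2@1, Item 3@2, Item 4@3: d1:3  d2:6  d3:4  d4:4  d5:4  d6:4 — peak 6.

6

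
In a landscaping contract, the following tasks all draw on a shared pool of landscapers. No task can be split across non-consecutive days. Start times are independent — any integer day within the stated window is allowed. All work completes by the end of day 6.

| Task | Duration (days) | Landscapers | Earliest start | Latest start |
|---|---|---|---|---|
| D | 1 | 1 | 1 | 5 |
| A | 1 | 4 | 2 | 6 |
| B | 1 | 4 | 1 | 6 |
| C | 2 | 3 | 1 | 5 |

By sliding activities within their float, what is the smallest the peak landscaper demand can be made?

4

Early-start (D@1, A@2, B@1, C@1) gives peak 8: d1:8  d2:7  d3:0  d4:0  d5:0  d6:0.
Shift B→3, C→4.
Schedule D@1, A@2, B@3, C@4: d1:1  d2:4  d3:4  d4:3  d5:3  d6:0 — peak 4.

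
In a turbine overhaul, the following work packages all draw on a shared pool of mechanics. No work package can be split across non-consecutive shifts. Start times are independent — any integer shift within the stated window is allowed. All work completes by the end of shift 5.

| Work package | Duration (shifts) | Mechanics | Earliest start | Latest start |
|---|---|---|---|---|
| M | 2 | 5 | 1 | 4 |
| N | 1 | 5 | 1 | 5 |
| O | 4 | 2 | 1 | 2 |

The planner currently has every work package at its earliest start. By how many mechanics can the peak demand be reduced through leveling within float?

Early-start peak: s1:12  s2:7  s3:2  s4:2  s5:0 ⇒ 12.
Leveled (M@1, N@3, O@1): s1:7  s2:7  s3:7  s4:2  s5:0 ⇒ 7.
Reduction 12 − 7 = 5.

5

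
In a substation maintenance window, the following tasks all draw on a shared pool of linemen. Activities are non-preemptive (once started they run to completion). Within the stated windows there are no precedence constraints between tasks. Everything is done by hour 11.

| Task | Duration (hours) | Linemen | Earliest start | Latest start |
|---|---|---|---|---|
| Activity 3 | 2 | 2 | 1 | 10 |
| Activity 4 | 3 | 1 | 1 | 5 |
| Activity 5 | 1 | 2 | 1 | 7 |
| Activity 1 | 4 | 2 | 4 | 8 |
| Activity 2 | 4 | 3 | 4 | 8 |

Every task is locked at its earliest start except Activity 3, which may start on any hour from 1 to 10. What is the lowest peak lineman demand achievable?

5

Activity 3@1: h1:5  h2:3  h3:1  h4:5  h5:5  h6:5  h7:5  h8:0  h9:0  h10:0  h11:0 → peak 5
Activity 3@2: h1:3  h2:3  h3:3  h4:5  h5:5  h6:5  h7:5  h8:0  h9:0  h10:0  h11:0 → peak 5
Activity 3@3: h1:3  h2:1  h3:3  h4:7  h5:5  h6:5  h7:5  h8:0  h9:0  h10:0  h11:0 → peak 7
Activity 3@4: h1:3  h2:1  h3:1  h4:7  h5:7  h6:5  h7:5  h8:0  h9:0  h10:0  h11:0 → peak 7
Activity 3@5: h1:3  h2:1  h3:1  h4:5  h5:7  h6:7  h7:5  h8:0  h9:0  h10:0  h11:0 → peak 7
Activity 3@6: h1:3  h2:1  h3:1  h4:5  h5:5  h6:7  h7:7  h8:0  h9:0  h10:0  h11:0 → peak 7
Activity 3@7: h1:3  h2:1  h3:1  h4:5  h5:5  h6:5  h7:7  h8:2  h9:0  h10:0  h11:0 → peak 7
Activity 3@8: h1:3  h2:1  h3:1  h4:5  h5:5  h6:5  h7:5  h8:2  h9:2  h10:0  h11:0 → peak 5
Activity 3@9: h1:3  h2:1  h3:1  h4:5  h5:5  h6:5  h7:5  h8:0  h9:2  h10:2  h11:0 → peak 5
Activity 3@10: h1:3  h2:1  h3:1  h4:5  h5:5  h6:5  h7:5  h8:0  h9:0  h10:2  h11:2 → peak 5
Best is Activity 3@1, peak 5.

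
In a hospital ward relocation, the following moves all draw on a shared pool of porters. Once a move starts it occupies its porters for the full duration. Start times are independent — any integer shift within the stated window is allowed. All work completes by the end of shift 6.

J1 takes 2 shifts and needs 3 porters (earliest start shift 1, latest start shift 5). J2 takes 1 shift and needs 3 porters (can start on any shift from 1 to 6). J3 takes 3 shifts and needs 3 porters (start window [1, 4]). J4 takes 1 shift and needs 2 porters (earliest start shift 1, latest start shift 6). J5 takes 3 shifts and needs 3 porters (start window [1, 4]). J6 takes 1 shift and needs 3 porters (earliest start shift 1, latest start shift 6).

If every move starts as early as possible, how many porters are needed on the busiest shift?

17

Early-start schedule: J1@1, J2@1, J3@1, J4@1, J5@1, J6@1.
Load per shift: shift 1: 17, shift 2: 9, shift 3: 6, shift 4: 0, shift 5: 0, shift 6: 0.
Peak is 17.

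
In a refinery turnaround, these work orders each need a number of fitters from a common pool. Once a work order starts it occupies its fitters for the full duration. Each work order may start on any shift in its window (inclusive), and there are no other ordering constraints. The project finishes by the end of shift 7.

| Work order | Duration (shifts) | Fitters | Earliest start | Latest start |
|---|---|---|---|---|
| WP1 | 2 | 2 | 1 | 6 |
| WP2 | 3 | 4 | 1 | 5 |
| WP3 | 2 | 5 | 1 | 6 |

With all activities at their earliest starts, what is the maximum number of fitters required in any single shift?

Early-start schedule: WP1@1, WP2@1, WP3@1.
Load per shift: shift 1: 11, shift 2: 11, shift 3: 4, shift 4: 0, shift 5: 0, shift 6: 0, shift 7: 0.
Peak is 11.

11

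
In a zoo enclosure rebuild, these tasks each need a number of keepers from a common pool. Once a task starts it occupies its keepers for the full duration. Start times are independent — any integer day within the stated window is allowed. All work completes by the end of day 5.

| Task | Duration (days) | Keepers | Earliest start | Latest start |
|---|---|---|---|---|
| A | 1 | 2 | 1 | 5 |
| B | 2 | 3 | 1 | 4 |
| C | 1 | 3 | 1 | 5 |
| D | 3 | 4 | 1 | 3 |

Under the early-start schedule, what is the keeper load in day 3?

4

At early start, day 3 has: D.
Demand: 4 = 4.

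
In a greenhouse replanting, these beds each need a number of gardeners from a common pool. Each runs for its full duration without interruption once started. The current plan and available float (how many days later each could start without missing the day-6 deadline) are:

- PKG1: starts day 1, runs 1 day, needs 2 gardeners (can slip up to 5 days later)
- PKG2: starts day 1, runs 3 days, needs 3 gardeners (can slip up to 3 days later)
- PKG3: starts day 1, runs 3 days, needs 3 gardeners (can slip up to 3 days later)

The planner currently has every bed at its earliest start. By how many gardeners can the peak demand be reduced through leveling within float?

Early-start peak: d1:8  d2:6  d3:6  d4:0  d5:0  d6:0 ⇒ 8.
Leveled (PKG1@1, PKG2@1, PKG3@4): d1:5  d2:3  d3:3  d4:3  d5:3  d6:3 ⇒ 5.
Reduction 8 − 5 = 3.

3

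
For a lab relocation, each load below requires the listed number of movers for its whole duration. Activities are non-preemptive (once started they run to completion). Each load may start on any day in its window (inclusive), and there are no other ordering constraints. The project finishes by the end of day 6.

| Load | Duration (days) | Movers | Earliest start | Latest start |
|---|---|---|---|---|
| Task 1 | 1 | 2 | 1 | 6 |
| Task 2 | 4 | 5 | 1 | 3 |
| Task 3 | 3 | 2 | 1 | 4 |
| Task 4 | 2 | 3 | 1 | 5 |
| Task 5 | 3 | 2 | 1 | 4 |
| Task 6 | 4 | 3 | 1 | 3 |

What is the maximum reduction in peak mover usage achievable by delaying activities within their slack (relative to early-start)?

Early-start peak: d1:17  d2:15  d3:12  d4:8  d5:0  d6:0 ⇒ 17.
Leveled (Task 1@1, Task 2@1, Task 3@1, Task 4@5, Task 5@4, Task 6@2): d1:9  d2:10  d3:10  d4:10  d5:8  d6:5 ⇒ 10.
Reduction 17 − 10 = 7.

7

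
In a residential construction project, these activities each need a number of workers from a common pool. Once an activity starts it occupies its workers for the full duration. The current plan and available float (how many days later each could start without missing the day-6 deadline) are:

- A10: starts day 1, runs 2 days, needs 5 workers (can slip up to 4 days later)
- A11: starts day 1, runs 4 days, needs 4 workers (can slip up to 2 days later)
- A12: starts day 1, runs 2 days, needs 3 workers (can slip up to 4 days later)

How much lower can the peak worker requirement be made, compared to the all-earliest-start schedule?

Early-start peak: d1:12  d2:12  d3:4  d4:4  d5:0  d6:0 ⇒ 12.
Leveled (A10@1, A11@3, A12@3): d1:5  d2:5  d3:7  d4:7  d5:4  d6:4 ⇒ 7.
Reduction 12 − 7 = 5.

5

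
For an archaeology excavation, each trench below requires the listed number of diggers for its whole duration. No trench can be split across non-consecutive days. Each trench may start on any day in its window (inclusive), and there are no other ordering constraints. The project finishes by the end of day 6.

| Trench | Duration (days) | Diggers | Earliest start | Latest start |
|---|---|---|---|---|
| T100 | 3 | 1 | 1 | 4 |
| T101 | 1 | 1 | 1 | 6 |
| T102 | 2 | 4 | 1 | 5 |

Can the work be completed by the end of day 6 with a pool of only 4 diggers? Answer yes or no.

yes

Schedule T100@1, T101@1, T102@4: d1:2  d2:1  d3:1  d4:4  d5:4  d6:0 — peak 4 ≤ 4.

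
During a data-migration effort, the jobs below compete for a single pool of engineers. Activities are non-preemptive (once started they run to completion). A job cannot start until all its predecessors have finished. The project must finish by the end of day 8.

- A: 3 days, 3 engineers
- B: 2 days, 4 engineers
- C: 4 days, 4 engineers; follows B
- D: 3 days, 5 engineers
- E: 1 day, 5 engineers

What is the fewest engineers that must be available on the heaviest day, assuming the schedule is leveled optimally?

9

Early-start (A@1, B@1, C@3, D@1, E@1) gives peak 17: d1:17  d2:12  d3:12  d4:4  d5:4  d6:4  d7:0  d8:0.
Shift D→4, E→7.
Schedule A@1, B@1, C@3, D@4, E@7: d1:7  d2:7  d3:7  d4:9  d5:9  d6:9  d7:5  d8:0 — peak 9.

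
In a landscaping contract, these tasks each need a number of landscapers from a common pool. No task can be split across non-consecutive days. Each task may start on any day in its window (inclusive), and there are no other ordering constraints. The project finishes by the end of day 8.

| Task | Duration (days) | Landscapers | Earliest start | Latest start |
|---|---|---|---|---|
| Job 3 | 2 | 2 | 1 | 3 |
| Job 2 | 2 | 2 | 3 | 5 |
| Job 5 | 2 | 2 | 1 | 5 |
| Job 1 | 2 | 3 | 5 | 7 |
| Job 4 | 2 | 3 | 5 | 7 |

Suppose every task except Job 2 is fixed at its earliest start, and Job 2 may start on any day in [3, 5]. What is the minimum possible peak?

Job 2@3: d1:4  d2:4  d3:2  d4:2  d5:6  d6:6  d7:0  d8:0 → peak 6
Job 2@4: d1:4  d2:4  d3:0  d4:2  d5:8  d6:6  d7:0  d8:0 → peak 8
Job 2@5: d1:4  d2:4  d3:0  d4:0  d5:8  d6:8  d7:0  d8:0 → peak 8
Best is Job 2@3, peak 6.

6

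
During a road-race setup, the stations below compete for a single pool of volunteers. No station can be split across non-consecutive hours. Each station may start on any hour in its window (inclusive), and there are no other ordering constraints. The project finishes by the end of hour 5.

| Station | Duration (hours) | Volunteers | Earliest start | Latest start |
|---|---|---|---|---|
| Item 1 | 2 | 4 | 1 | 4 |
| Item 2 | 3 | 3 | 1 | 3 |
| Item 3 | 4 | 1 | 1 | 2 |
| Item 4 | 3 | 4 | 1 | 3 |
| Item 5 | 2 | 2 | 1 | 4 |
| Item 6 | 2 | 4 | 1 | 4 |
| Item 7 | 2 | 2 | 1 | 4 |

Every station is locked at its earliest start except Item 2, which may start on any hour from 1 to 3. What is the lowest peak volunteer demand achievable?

Item 2@1: h1:20  h2:20  h3:8  h4:1  h5:0 → peak 20
Item 2@2: h1:17  h2:20  h3:8  h4:4  h5:0 → peak 20
Item 2@3: h1:17  h2:17  h3:8  h4:4  h5:3 → peak 17
Best is Item 2@3, peak 17.

17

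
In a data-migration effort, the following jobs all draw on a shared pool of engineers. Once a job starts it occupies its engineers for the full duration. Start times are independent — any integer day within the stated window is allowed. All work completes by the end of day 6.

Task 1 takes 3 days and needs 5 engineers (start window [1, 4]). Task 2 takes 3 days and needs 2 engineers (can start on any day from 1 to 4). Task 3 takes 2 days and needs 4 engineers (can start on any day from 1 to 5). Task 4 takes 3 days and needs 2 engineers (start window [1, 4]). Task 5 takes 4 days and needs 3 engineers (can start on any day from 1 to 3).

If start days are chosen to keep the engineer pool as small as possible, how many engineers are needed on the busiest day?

8

Early-start (Task 1@1, Task 2@1, Task 3@1, Task 4@1, Task 5@1) gives peak 16: d1:16  d2:16  d3:12  d4:3  d5:0  d6:0.
Shift Task 2→4, Task 3→5, Task 4→4.
Schedule Task 1@1, Task 2@4, Task 3@5, Task 4@4, Task 5@1: d1:8  d2:8  d3:8  d4:7  d5:8  d6:8 — peak 8.
Total engineer-days = 47 over 6 days ⇒ peak ≥ ⌈47/6⌉ = 8, so 8 is optimal.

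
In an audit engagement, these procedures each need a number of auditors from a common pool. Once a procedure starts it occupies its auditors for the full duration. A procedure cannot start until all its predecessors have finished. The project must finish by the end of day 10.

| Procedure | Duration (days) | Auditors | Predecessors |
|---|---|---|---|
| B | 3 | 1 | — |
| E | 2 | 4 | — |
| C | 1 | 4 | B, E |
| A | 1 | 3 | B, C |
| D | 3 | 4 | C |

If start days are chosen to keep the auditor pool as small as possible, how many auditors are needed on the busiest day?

4

Early-start (B@1, E@1, C@4, A@5, D@5) gives peak 7: d1:5  d2:5  d3:1  d4:4  d5:7  d6:4  d7:4  d8:0  d9:0  d10:0.
Shift E→4, C→6, A→7, D→8.
Schedule B@1, E@4, C@6, A@7, D@8: d1:1  d2:1  d3:1  d4:4  d5:4  d6:4  d7:3  d8:4  d9:4  d10:4 — peak 4.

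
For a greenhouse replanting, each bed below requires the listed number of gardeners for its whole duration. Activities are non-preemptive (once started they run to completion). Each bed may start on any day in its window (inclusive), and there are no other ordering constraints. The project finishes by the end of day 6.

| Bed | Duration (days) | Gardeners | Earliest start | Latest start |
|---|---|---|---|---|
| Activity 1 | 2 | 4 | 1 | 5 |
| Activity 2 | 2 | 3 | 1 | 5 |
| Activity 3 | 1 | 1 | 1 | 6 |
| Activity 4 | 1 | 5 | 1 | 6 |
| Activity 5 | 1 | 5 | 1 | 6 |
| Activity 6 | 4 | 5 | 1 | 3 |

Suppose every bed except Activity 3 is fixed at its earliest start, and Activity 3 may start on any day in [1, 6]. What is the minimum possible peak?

Activity 3@1: d1:23  d2:12  d3:5  d4:5  d5:0  d6:0 → peak 23
Activity 3@2: d1:22  d2:13  d3:5  d4:5  d5:0  d6:0 → peak 22
Activity 3@3: d1:22  d2:12  d3:6  d4:5  d5:0  d6:0 → peak 22
Activity 3@4: d1:22  d2:12  d3:5  d4:6  d5:0  d6:0 → peak 22
Activity 3@5: d1:22  d2:12  d3:5  d4:5  d5:1  d6:0 → peak 22
Activity 3@6: d1:22  d2:12  d3:5  d4:5  d5:0  d6:1 → peak 22
Best is Activity 3@2, peak 22.

22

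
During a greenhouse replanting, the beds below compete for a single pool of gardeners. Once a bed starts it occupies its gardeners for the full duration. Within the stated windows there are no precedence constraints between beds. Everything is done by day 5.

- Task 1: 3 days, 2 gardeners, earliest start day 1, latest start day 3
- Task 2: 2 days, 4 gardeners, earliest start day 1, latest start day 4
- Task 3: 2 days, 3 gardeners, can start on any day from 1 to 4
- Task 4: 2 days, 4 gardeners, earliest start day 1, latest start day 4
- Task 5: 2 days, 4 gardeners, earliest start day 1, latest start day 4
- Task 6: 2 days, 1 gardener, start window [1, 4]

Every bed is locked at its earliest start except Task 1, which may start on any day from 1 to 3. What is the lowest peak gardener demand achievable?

16

Task 1@1: d1:18  d2:18  d3:2  d4:0  d5:0 → peak 18
Task 1@2: d1:16  d2:18  d3:2  d4:2  d5:0 → peak 18
Task 1@3: d1:16  d2:16  d3:2  d4:2  d5:2 → peak 16
Best is Task 1@3, peak 16.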